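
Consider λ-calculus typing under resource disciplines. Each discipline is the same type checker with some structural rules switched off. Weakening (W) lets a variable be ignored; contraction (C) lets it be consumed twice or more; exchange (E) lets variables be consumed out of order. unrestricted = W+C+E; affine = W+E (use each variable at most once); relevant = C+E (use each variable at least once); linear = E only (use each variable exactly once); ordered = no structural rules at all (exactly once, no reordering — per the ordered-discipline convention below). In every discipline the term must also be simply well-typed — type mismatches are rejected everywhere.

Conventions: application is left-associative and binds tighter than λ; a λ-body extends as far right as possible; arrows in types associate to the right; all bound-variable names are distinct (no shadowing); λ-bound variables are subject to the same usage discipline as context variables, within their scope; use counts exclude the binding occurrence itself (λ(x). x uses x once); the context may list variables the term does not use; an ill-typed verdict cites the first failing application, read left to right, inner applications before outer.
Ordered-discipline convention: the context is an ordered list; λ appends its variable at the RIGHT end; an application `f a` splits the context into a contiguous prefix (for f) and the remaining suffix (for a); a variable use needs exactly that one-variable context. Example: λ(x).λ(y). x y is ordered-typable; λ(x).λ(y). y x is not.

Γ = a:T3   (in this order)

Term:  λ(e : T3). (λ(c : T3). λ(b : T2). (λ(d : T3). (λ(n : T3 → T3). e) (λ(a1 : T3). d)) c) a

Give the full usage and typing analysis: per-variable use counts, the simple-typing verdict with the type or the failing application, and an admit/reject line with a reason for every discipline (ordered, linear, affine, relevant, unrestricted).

counts: a: 1; e (λ-bound): 1; c (λ-bound): 1; b (λ-bound): 0; d (λ-bound): 1; n (λ-bound): 0; a1 (λ-bound): 0
uses in reading order: e, d, c, a
typing: well-typed at T3 → T2 → T3
ordered: ✗, b, n, a1 never used (weakening)
linear: ✗, b, n, a1 never used (weakening)
affine: ✓, a, e, c, b, d, n, a1: no repeats, contraction unneeded
relevant: ✗, b, n, a1 never used (weakening)
unrestricted: ✓, typability at T3 → T2 → T3 is all that's needed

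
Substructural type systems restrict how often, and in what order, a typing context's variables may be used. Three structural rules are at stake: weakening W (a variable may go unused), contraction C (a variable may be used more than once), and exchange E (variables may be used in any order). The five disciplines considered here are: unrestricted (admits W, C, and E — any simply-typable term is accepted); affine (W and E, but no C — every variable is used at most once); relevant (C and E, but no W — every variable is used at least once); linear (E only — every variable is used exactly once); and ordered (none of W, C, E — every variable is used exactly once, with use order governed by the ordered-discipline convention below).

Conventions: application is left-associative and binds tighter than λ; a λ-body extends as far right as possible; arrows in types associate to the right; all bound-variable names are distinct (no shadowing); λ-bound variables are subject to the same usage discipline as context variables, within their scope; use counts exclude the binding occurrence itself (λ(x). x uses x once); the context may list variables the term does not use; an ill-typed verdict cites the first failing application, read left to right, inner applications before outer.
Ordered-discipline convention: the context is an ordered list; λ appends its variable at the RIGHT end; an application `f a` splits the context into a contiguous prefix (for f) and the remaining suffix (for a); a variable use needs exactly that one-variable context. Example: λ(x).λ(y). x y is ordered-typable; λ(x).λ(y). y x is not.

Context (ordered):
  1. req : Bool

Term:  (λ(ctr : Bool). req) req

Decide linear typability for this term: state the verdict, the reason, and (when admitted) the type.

no — needs contraction — req ×2; ctr never used (weakening)
variable uses: req: 2; ctr (λ-bound): 0
use order (left to right): req, req
typing: well-typed — term : Bool
per-discipline verdicts: ordered ✗ · linear ✗ · affine ✗ · relevant ✗ · unrestricted ✓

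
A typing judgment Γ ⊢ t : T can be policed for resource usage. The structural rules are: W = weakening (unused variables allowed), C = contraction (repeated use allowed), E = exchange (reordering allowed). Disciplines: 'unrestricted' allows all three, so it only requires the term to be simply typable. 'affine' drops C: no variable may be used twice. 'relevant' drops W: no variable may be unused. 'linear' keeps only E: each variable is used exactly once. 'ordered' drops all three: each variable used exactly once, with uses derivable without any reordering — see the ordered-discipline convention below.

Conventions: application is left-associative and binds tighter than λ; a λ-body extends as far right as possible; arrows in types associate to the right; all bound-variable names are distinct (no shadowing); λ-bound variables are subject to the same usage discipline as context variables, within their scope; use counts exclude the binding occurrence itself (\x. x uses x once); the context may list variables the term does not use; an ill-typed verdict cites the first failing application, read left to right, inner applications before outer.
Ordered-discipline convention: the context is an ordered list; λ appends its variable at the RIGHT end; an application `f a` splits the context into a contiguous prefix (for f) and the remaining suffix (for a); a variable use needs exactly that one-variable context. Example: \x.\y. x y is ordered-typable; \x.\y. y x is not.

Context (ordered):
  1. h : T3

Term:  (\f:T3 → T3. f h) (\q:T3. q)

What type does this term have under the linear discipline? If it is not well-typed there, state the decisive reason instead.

term : T3
use counts: h: 1×, f (λ-bound): 1×, q (λ-bound): 1×
order of uses: f, h, q
typing: well-typed at T3
per-discipline verdicts: ordered ✗ · linear ✓ · affine ✓ · relevant ✓ · unrestricted ✓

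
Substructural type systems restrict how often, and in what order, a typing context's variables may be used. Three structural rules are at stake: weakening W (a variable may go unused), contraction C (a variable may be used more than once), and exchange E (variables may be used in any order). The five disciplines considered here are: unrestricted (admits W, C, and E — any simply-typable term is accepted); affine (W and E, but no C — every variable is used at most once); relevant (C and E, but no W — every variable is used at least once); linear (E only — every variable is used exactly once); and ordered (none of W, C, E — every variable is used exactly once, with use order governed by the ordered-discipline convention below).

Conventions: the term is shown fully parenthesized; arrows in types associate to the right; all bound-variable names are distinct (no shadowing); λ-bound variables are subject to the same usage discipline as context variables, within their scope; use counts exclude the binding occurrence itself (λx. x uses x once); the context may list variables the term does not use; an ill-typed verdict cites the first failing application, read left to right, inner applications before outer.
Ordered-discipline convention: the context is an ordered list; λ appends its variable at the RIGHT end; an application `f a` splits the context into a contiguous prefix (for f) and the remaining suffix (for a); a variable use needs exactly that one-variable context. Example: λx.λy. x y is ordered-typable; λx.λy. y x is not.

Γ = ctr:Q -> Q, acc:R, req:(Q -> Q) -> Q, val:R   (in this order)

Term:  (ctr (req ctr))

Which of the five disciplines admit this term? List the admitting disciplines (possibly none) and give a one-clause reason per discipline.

admitted in: unrestricted
use counts: ctr: 2×, acc: 0×, req: 1×, val: 0×
order of uses: ctr, req, ctr
typing: the term checks, with type Q
ordered: ✗ — uses contraction: ctr ×2; unused: acc, val — weakening required
linear: ✗ — uses contraction: ctr ×2; unused: acc, val — weakening required
affine: ✗ — uses contraction: ctr ×2
relevant: ✗ — unused: acc, val — weakening required
unrestricted: ✓ — type-checks (Q) and nothing is barred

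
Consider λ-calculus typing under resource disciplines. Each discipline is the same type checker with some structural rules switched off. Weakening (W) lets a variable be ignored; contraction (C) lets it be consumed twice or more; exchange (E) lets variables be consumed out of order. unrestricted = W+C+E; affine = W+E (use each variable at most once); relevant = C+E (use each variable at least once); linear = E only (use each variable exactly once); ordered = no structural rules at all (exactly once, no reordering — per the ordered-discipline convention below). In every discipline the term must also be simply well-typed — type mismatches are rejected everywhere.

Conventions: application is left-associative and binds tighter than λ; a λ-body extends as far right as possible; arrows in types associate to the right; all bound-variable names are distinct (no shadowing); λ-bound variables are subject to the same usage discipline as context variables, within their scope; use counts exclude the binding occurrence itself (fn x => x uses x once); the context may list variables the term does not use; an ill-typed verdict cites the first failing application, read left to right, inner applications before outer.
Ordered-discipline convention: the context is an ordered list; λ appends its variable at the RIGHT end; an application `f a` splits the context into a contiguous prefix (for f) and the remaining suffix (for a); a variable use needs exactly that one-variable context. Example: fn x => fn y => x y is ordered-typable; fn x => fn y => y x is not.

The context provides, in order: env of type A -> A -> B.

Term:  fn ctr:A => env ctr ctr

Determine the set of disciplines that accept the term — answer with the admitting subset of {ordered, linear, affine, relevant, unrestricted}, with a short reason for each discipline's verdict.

accepted by: relevant, unrestricted
use counts: env: 1; ctr (λ-bound): 2
uses in reading order: env, ctr, ctr
typing: ✓ — A -> B
ordered: ✗, repeated use of ctr ×2
linear: ✗, repeated use of ctr ×2
affine: ✗, repeated use of ctr ×2
relevant: ✓, env, ctr: all used, weakening unneeded
unrestricted: ✓, well-typed at A -> B; no restrictions here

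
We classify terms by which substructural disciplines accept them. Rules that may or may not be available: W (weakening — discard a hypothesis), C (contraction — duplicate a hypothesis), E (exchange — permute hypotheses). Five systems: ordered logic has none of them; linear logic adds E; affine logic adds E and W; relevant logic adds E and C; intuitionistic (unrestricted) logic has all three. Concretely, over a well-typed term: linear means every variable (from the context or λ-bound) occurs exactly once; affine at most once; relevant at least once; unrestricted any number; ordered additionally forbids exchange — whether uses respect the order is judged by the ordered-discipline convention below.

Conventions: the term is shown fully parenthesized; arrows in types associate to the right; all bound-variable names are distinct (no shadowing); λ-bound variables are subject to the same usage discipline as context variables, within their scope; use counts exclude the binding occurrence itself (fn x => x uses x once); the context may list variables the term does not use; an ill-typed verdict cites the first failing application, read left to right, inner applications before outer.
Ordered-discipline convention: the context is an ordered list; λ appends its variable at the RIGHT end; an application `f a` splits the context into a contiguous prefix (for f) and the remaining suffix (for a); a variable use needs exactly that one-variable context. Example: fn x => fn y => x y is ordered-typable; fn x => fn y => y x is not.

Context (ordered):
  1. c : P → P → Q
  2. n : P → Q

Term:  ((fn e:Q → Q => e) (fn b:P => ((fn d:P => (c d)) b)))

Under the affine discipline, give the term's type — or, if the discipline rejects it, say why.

not well-typed under affine — the type mismatch rejects it
use counts: c=1, n=0, e (bound)=1, b (bound)=1, d (bound)=1
uses in reading order: e, c, d, b
typing: ill-typed: argument of type P → P → Q where Q → Q is required
per-discipline verdicts: ordered ✗ | linear ✗ | affine ✗ | relevant ✗ | unrestricted ✗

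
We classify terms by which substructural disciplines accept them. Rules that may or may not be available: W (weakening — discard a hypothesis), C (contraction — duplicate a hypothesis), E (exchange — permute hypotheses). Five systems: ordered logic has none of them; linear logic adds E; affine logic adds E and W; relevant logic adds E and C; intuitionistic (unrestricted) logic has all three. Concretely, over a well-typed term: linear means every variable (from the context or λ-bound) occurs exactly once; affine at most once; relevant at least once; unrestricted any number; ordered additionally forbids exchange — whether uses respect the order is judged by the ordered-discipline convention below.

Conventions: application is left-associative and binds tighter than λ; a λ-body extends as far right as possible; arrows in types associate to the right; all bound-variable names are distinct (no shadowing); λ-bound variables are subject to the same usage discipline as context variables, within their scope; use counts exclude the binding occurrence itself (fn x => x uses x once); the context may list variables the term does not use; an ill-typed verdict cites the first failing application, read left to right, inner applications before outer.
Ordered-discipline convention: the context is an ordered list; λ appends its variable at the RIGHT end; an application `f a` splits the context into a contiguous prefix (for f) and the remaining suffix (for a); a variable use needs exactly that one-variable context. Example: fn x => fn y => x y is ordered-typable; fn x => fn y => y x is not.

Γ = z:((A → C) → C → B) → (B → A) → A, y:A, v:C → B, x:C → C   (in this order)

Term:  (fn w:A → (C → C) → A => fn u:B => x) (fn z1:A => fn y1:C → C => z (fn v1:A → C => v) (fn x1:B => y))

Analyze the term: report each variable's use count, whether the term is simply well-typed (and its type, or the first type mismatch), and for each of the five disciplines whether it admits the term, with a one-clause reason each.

variable uses: z: 1×; y: 1×; v: 1×; x: 1×; w (λ-bound): 0×; u (λ-bound): 0×; z1 (λ-bound): 0×; y1 (λ-bound): 0×; v1 (λ-bound): 0×; x1 (λ-bound): 0×
left-to-right use order: x, z, v, y
typing: the term checks, with type B → C → C
ordered: ✗, w, u, z1, y1, v1, x1 left unused
linear: ✗, w, u, z1, y1, v1, x1 left unused
affine: ✓, z, y, v, x, w, u, z1, y1, v1, x1: no repeats, contraction unneeded
relevant: ✗, w, u, z1, y1, v1, x1 left unused
unrestricted: ✓, typability at B → C → C is all that's needed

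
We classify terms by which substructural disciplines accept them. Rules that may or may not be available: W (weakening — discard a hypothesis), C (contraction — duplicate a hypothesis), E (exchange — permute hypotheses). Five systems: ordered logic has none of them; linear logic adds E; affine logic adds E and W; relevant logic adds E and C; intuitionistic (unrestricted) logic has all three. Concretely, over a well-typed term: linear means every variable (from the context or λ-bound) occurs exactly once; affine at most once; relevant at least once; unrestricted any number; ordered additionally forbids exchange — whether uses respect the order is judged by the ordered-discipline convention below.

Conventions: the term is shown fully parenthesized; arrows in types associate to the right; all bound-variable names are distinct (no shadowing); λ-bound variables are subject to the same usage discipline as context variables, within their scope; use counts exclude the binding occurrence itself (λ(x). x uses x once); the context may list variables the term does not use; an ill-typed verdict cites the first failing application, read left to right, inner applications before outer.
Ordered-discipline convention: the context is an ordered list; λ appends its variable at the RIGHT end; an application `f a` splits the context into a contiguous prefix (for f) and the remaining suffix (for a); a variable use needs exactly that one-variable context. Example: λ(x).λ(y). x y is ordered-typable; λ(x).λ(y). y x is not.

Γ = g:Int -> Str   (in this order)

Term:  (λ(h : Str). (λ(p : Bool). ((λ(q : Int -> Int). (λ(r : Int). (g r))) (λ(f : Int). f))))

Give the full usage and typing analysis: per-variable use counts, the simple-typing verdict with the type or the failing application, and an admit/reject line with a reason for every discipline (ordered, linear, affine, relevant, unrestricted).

variable uses: g=1; h (bound)=0; p (bound)=0; q (bound)=0; r (bound)=1; f (bound)=1
use order (left to right): g, r, f
typing: the term checks, with type Str -> Bool -> Int -> Str
ordered: ✗, h, p, q left unused
linear: ✗, h, p, q left unused
affine: ✓, g, h, p, q, r, f: no repeats, contraction unneeded
relevant: ✗, h, p, q left unused
unrestricted: ✓, typability at Str -> Bool -> Int -> Str is all that's needed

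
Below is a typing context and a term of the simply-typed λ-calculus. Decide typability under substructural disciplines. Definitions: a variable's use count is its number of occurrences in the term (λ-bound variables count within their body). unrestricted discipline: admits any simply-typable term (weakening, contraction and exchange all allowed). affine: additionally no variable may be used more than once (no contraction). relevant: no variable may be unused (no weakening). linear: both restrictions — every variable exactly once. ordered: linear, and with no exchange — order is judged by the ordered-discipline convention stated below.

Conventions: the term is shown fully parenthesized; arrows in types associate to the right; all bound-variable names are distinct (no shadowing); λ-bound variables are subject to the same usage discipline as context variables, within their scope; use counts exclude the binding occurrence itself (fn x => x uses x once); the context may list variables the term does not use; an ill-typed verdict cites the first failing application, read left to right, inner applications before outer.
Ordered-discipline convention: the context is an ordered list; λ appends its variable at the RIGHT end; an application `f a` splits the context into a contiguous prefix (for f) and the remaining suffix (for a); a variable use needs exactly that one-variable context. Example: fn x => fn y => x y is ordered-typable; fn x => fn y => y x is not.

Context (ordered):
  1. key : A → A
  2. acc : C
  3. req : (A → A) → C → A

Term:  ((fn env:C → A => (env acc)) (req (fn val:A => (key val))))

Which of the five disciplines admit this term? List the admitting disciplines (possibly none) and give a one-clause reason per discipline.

admitting disciplines: linear, affine, relevant, unrestricted
variable uses: key: 1, acc: 1, req: 1, env (λ-bound): 1, val (λ-bound): 1
left-to-right use order: env, acc, req, key, val
typing: well-typed at A
ordered: ✗, use order env, acc, req, key, val needs exchange
linear: ✓, single use per variable (key, acc, req, env, val)
affine: ✓, at most one use each (key, acc, req, env, val)
relevant: ✓, key, acc, req, env, val: all used, weakening unneeded
unrestricted: ✓, typability at A is all that's needed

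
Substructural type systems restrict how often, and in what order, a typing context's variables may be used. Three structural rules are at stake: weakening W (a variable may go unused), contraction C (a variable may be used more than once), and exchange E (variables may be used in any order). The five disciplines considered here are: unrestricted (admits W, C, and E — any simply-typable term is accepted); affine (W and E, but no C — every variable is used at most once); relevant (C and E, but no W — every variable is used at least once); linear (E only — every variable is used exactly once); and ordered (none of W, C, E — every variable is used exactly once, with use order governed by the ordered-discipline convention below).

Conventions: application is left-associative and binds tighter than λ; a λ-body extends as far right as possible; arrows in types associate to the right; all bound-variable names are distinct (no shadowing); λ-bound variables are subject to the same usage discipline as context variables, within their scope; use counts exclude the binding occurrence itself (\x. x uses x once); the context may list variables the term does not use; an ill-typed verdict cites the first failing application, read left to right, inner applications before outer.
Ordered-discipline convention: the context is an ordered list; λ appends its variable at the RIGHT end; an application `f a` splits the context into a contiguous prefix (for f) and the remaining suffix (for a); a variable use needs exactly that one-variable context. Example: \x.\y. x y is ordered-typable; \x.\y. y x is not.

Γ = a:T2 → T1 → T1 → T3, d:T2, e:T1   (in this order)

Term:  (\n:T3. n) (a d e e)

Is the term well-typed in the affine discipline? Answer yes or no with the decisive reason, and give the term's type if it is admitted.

no — uses contraction: e ×2
counts: a=1, d=1, e=2, n [bound]=1
order of uses: n, a, d, e, e
typing: the term checks, with type T3
per-discipline verdicts: ordered ✗ | linear ✗ | affine ✗ | relevant ✓ | unrestricted ✓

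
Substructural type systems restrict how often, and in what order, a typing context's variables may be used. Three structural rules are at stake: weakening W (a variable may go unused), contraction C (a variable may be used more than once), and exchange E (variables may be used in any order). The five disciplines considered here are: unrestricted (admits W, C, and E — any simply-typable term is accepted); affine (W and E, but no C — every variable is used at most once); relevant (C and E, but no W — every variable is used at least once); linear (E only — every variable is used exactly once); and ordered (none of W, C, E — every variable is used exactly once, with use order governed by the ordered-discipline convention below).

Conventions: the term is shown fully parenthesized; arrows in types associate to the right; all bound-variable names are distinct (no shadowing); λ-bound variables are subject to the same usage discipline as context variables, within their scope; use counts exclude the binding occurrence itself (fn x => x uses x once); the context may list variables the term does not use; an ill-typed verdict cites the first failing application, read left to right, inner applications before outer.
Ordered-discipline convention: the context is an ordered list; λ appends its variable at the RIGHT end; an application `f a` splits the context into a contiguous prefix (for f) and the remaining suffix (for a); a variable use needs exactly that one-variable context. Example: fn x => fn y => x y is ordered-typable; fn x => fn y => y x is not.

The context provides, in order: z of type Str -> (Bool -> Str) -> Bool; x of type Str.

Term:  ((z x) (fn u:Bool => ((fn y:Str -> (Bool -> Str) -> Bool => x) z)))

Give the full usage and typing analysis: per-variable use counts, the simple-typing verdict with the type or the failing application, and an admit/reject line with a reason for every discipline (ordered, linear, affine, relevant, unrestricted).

counts: z: 2; x: 2; u (bound): 0; y (bound): 0
order of uses: z, x, x, z
typing: ✓ — Bool
ordered: ✗ — needs contraction — z ×2, x ×2; u, y left unused
linear: ✗ — needs contraction — z ×2, x ×2; u, y left unused
affine: ✗ — needs contraction — z ×2, x ×2
relevant: ✗ — u, y left unused
unrestricted: ✓ — typability at Bool is all that's needed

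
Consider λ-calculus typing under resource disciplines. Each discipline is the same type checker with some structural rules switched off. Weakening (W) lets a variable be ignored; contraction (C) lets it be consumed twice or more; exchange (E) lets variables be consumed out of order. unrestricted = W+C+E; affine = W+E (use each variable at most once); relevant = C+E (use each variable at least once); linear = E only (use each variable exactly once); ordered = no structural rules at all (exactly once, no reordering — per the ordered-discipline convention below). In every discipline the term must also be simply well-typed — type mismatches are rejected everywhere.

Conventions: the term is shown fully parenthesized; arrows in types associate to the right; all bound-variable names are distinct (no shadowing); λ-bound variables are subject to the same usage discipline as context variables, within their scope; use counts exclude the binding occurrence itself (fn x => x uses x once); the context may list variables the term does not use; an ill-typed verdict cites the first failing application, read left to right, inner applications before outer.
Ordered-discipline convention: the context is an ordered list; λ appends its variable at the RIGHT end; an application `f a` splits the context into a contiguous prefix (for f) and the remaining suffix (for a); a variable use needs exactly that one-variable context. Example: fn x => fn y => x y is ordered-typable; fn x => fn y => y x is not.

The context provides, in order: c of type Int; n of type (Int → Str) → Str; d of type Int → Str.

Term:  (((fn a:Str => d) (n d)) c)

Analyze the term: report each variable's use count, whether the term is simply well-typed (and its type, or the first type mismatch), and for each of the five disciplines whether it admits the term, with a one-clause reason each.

usage: c: 1, n: 1, d: 2, a (λ-bound): 0
uses in reading order: d, n, d, c
typing: ✓ — Str
ordered: ✗, needs contraction — d ×2; needs weakening: a unused
linear: ✗, needs contraction — d ×2; needs weakening: a unused
affine: ✗, needs contraction — d ×2
relevant: ✗, needs weakening: a unused
unrestricted: ✓, type-checks (Str) and nothing is barred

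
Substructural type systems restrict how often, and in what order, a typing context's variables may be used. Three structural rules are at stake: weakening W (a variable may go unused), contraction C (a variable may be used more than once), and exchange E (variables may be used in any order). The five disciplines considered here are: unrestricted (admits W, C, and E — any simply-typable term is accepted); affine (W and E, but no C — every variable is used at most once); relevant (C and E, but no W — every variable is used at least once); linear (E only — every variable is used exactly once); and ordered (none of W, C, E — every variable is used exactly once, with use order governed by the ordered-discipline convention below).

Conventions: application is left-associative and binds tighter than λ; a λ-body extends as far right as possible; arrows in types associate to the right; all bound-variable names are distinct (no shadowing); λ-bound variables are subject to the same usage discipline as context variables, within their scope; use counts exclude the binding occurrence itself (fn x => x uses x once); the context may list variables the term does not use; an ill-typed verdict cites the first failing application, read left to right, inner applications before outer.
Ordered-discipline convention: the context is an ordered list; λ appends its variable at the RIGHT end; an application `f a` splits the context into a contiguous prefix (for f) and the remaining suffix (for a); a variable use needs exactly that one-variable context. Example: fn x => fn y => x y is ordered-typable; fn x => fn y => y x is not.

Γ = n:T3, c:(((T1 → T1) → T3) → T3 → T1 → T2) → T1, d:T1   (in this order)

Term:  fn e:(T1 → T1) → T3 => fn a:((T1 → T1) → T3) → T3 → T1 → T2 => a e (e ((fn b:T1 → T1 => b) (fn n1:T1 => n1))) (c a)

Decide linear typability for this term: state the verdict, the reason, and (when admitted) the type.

no — e ×2, a ×2 used more than once (contraction); n, d left unused
counts: n=0, c=1, d=0, e (bound)=2, a (bound)=2, b (bound)=1, n1 (bound)=1
left-to-right use order: a, e, e, b, n1, c, a
typing: the term checks, with type ((T1 → T1) → T3) → (((T1 → T1) → T3) → T3 → T1 → T2) → T2
per-discipline verdicts: ordered ✗ | linear ✗ | affine ✗ | relevant ✗ | unrestricted ✓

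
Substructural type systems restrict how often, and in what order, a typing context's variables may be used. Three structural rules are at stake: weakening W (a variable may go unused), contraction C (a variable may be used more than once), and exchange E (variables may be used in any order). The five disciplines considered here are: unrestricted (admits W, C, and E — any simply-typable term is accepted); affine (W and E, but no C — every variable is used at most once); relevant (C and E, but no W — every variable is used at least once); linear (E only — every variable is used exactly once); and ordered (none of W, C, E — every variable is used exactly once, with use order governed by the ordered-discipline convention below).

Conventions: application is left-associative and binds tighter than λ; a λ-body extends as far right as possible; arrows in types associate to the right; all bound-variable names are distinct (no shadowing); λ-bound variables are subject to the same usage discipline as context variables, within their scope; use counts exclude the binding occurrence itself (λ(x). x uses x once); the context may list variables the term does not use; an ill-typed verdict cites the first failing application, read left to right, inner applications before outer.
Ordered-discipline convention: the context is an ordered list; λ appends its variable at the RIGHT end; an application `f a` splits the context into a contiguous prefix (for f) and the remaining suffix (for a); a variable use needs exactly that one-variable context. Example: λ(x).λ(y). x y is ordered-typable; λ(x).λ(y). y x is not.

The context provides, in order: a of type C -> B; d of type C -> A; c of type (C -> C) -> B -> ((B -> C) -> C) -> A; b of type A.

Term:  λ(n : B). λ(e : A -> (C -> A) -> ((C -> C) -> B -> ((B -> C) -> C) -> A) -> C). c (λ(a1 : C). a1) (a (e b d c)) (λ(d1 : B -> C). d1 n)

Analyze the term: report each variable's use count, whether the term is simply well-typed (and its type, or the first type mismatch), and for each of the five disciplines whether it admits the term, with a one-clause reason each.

usage: a=1; d=1; c=2; b=1; n [bound]=1; e [bound]=1; a1 [bound]=1; d1 [bound]=1
use order (left to right): c, a1, a, e, b, d, c, d1, n
typing: well-typed at B -> (A -> (C -> A) -> ((C -> C) -> B -> ((B -> C) -> C) -> A) -> C) -> A
ordered: ✗, c ×2 used more than once (contraction)
linear: ✗, c ×2 used more than once (contraction)
affine: ✗, c ×2 used more than once (contraction)
relevant: ✓, none of a, d, c, b, n, e, a1, d1 goes unused
unrestricted: ✓, typability at B -> (A -> (C -> A) -> ((C -> C) -> B -> ((B -> C) -> C) -> A) -> C) -> A is all that's needed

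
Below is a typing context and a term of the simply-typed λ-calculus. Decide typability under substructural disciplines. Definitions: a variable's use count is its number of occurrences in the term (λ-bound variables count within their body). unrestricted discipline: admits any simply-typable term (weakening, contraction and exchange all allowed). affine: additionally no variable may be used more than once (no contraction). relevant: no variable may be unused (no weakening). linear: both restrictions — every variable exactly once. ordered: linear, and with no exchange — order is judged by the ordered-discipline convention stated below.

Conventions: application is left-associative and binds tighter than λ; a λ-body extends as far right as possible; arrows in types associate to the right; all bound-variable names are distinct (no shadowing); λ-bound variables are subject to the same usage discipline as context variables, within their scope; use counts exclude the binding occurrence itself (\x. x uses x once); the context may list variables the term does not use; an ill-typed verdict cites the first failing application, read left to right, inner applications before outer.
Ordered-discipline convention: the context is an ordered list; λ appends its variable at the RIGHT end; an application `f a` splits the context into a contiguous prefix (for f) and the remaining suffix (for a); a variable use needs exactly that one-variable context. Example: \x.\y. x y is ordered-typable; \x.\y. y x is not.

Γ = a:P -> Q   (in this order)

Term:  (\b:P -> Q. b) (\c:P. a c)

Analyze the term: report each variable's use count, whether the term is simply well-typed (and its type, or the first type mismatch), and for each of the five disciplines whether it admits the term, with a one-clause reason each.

usage: a: 1; b [bound]: 1; c [bound]: 1
uses in reading order: b, a, c
typing: the term checks, with type P -> Q
ordered ✓ (one use each (a, b, c); ordered split holds)
linear ✓ (single use per variable (a, b, c))
affine ✓ (none of a, b, c used more than once)
relevant ✓ (every one of a, b, c appears)
unrestricted ✓ (typability at P -> Q is all that's needed)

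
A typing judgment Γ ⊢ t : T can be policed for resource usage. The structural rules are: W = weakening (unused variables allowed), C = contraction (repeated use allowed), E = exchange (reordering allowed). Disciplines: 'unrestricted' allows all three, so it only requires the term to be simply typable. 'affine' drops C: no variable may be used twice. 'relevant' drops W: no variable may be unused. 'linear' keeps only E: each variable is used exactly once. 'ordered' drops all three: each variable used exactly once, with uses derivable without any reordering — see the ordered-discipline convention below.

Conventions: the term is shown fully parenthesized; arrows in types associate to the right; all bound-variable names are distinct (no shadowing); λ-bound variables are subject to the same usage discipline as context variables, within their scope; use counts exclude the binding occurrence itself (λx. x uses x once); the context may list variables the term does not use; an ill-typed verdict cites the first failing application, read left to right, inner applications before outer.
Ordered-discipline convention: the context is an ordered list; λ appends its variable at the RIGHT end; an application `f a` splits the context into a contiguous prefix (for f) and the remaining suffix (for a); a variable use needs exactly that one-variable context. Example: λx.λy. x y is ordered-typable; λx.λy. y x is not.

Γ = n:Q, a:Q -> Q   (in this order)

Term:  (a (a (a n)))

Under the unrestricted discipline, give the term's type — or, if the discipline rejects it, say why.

term : Q
variable uses: n=1; a=3
uses in reading order: a, a, a, n
typing: well-typed at Q
summary: ordered ✗ · linear ✗ · affine ✗ · relevant ✓ · unrestricted ✓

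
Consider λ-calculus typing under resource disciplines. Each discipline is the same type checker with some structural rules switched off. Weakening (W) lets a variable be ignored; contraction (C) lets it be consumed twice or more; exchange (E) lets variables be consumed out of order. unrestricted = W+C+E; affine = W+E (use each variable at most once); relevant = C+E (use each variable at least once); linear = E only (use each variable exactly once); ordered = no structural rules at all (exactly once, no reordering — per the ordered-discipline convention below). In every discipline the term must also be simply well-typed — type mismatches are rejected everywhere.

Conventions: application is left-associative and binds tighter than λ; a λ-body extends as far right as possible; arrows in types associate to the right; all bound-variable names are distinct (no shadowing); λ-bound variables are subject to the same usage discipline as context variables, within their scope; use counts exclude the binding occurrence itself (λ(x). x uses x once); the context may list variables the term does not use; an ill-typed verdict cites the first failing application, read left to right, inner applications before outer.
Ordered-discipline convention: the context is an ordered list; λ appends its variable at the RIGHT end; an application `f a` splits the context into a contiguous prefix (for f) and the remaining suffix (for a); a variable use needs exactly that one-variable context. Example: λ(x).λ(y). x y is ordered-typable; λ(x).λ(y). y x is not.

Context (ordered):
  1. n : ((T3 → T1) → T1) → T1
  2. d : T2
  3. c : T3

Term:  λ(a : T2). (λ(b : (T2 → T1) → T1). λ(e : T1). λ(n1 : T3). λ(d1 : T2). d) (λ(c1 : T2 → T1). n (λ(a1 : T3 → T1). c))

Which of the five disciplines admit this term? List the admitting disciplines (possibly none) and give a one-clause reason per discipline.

admitted by: none
usage: n: 1; d: 1; c: 1; a [bound]: 0; b [bound]: 0; e [bound]: 0; n1 [bound]: 0; d1 [bound]: 0; c1 [bound]: 0; a1 [bound]: 0
uses in reading order: d, n, c
typing: ill-typed: argument of type (T3 → T1) → T3 where (T3 → T1) → T1 is required
ordered: ✗, a type mismatch blocks all five
linear: ✗, the type mismatch rejects it
affine: ✗, not simply typable
relevant: ✗, fails simple typing
unrestricted: ✗, a type mismatch blocks all five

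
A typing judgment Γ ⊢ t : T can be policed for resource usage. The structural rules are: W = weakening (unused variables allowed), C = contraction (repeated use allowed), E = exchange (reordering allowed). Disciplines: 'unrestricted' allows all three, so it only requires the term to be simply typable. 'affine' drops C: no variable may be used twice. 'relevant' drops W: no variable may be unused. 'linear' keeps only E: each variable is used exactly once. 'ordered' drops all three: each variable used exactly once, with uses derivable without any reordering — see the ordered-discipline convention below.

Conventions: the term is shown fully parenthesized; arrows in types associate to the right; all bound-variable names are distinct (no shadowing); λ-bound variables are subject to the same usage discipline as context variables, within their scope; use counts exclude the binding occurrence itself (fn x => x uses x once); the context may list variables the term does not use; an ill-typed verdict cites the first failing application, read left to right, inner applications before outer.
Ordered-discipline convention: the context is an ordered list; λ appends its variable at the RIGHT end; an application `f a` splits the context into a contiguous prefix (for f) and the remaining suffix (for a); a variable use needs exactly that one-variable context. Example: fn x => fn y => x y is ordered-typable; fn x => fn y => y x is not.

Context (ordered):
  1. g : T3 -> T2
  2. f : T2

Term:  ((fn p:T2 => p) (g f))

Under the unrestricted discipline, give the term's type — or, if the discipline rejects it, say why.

not well-typed under unrestricted — a type mismatch blocks all five
usage: g=1, f=1, p (bound)=1
use order (left to right): p, g, f
typing: ill-typed: a function awaiting T3 gets T2
per-discipline verdicts: ordered ✗, linear ✗, affine ✗, relevant ✗, unrestricted ✗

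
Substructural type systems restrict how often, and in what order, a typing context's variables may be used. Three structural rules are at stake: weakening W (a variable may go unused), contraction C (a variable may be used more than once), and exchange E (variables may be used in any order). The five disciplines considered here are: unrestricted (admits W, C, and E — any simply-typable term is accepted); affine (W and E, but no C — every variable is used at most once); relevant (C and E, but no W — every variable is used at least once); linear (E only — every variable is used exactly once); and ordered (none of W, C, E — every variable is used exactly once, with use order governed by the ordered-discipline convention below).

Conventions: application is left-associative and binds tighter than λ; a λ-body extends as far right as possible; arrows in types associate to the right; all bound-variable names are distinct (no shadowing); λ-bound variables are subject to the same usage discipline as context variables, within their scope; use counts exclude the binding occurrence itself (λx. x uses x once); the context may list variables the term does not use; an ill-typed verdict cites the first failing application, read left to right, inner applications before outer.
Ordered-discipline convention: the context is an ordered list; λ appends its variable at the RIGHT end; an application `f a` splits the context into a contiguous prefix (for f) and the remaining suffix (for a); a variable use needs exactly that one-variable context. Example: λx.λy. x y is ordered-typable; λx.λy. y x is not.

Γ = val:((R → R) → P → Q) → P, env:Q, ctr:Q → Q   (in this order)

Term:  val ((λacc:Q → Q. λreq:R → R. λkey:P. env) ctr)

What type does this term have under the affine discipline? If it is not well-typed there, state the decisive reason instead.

term : P
usage: val: 1; env: 1; ctr: 1; acc (λ-bound): 0; req (λ-bound): 0; key (λ-bound): 0
uses in reading order: val, env, ctr
typing: well-typed at P
summary: ordered ✗; linear ✗; affine ✓; relevant ✗; unrestricted ✓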